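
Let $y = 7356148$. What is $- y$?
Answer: $-7356148$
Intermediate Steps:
$- y = \left(-1\right) 7356148 = -7356148$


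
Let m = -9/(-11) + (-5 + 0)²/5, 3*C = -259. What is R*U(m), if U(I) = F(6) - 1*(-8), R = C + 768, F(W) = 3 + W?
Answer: 34765/3 ≈ 11588.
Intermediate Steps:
C = -259/3 (C = (⅓)*(-259) = -259/3 ≈ -86.333)
m = 64/11 (m = -9*(-1/11) + (-5)²*(⅕) = 9/11 + 25*(⅕) = 9/11 + 5 = 64/11 ≈ 5.8182)
R = 2045/3 (R = -259/3 + 768 = 2045/3 ≈ 681.67)
U(I) = 17 (U(I) = (3 + 6) - 1*(-8) = 9 + 8 = 17)
R*U(m) = (2045/3)*17 = 34765/3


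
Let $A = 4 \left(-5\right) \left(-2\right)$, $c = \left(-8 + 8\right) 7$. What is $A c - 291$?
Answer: $-291$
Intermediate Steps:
$c = 0$ ($c = 0 \cdot 7 = 0$)
$A = 40$ ($A = \left(-20\right) \left(-2\right) = 40$)
$A c - 291 = 40 \cdot 0 - 291 = 0 - 291 = -291$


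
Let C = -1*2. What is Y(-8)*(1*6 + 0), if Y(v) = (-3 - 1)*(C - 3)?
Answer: 120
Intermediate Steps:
C = -2
Y(v) = 20 (Y(v) = (-3 - 1)*(-2 - 3) = -4*(-5) = 20)
Y(-8)*(1*6 + 0) = 20*(1*6 + 0) = 20*(6 + 0) = 20*6 = 120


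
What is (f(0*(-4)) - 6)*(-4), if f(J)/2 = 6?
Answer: -24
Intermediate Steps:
f(J) = 12 (f(J) = 2*6 = 12)
(f(0*(-4)) - 6)*(-4) = (12 - 6)*(-4) = 6*(-4) = -24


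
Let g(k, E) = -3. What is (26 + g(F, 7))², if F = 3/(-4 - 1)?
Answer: 529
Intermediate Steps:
F = -⅗ (F = 3/(-5) = 3*(-⅕) = -⅗ ≈ -0.60000)
(26 + g(F, 7))² = (26 - 3)² = 23² = 529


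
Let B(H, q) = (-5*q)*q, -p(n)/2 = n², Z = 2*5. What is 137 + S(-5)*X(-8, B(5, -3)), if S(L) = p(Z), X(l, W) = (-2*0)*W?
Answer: 137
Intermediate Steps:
Z = 10
p(n) = -2*n²
B(H, q) = -5*q²
X(l, W) = 0 (X(l, W) = 0*W = 0)
S(L) = -200 (S(L) = -2*10² = -2*100 = -200)
137 + S(-5)*X(-8, B(5, -3)) = 137 - 200*0 = 137 + 0 = 137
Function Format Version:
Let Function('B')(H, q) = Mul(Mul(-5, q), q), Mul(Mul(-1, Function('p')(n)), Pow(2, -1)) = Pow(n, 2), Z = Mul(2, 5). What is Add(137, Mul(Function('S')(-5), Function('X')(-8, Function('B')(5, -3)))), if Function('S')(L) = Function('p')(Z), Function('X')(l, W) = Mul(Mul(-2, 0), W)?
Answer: 137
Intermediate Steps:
Z = 10
Function('p')(n) = Mul(-2, Pow(n, 2))
Function('B')(H, q) = Mul(-5, Pow(q, 2))
Function('X')(l, W) = 0 (Function('X')(l, W) = Mul(0, W) = 0)
Function('S')(L) = -200 (Function('S')(L) = Mul(-2, Pow(10, 2)) = Mul(-2, 100) = -200)
Add(137, Mul(Function('S')(-5), Function('X')(-8, Function('B')(5, -3)))) = Add(137, Mul(-200, 0)) = Add(137, 0) = 137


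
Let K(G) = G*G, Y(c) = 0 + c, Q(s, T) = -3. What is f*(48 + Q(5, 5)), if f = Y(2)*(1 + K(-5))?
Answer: 2340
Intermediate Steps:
Y(c) = c
K(G) = G**2
f = 52 (f = 2*(1 + (-5)**2) = 2*(1 + 25) = 2*26 = 52)
f*(48 + Q(5, 5)) = 52*(48 - 3) = 52*45 = 2340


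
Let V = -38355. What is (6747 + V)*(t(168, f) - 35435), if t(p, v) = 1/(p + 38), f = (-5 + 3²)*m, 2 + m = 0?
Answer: 115363020636/103 ≈ 1.1200e+9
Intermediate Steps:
m = -2 (m = -2 + 0 = -2)
f = -8 (f = (-5 + 3²)*(-2) = (-5 + 9)*(-2) = 4*(-2) = -8)
t(p, v) = 1/(38 + p)
(6747 + V)*(t(168, f) - 35435) = (6747 - 38355)*(1/(38 + 168) - 35435) = -31608*(1/206 - 35435) = -31608*(-7299609/206) = 115363020636/103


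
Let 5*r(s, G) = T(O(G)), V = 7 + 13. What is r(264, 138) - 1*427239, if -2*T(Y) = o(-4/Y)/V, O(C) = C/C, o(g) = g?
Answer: -21361949/50 ≈ -4.2724e+5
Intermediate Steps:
V = 20
O(C) = 1
T(Y) = 1/(10*Y) (T(Y) = -(-4/Y)/(2*20) = -(-1)/(10*Y) = 1/(10*Y))
r(s, G) = 1/50 (r(s, G) = ((⅒)/1)/5 = ((⅒)*1)/5 = (⅕)*(⅒) = 1/50)
r(264, 138) - 1*427239 = 1/50 - 1*427239 = 1/50 - 427239 = -21361949/50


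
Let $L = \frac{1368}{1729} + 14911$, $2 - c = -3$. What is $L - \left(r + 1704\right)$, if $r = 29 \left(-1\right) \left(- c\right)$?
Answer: $\frac{1188714}{91} \approx 13063.0$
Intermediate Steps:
$c = 5$ ($c = 2 - -3 = 2 + 3 = 5$)
$L = \frac{1356973}{91}$ ($L = 1368 \cdot \frac{1}{1729} + 14911 = \frac{72}{91} + 14911 = \frac{1356973}{91} \approx 14912.0$)
$r = 145$ ($r = 29 \left(-1\right) \left(\left(-1\right) 5\right) = \left(-29\right) \left(-5\right) = 145$)
$L - \left(r + 1704\right) = \frac{1356973}{91} - \left(145 + 1704\right) = \frac{1356973}{91} - 1849 = \frac{1188714}{91}$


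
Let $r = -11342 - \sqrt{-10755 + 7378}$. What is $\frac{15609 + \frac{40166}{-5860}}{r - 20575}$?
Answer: $- \frac{1459062898179}{2984785919380} + \frac{45714287 i \sqrt{3377}}{2984785919380} \approx -0.48883 + 0.00089003 i$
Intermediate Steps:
$r = -11342 - i \sqrt{3377}$ ($r = -11342 - \sqrt{-3377} = -11342 - i \sqrt{3377} \approx -11342.0 - 58.112 i$)
$\frac{15609 + \frac{40166}{-5860}}{r - 20575} = \frac{15609 + \frac{40166}{-5860}}{\left(-11342 - i \sqrt{3377}\right) - 20575} = \frac{15609 + 40166 \left(- \frac{1}{5860}\right)}{-31917 - i \sqrt{3377}} = \frac{15609 - \frac{20083}{2930}}{-31917 - i \sqrt{3377}} = \frac{45714287}{2930 \left(-31917 - i \sqrt{3377}\right)}$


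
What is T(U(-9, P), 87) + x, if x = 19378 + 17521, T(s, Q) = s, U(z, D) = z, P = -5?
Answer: 36890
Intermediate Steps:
x = 36899
T(U(-9, P), 87) + x = -9 + 36899 = 36890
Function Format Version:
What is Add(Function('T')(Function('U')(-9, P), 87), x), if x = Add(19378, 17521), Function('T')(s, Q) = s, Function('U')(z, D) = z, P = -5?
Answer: 36890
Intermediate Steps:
x = 36899
Add(Function('T')(Function('U')(-9, P), 87), x) = Add(-9, 36899) = 36890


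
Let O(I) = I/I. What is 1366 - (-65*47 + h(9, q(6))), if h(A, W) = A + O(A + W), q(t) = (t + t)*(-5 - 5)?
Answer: 4411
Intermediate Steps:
O(I) = 1
q(t) = -20*t (q(t) = (2*t)*(-10) = -20*t)
h(A, W) = 1 + A (h(A, W) = A + 1 = 1 + A)
1366 - (-65*47 + h(9, q(6))) = 1366 - (-65*47 + (1 + 9)) = 1366 - (-3055 + 10) = 1366 - 1*(-3045) = 1366 + 3045 = 4411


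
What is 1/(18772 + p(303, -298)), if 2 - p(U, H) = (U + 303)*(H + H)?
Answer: 1/379950 ≈ 2.6319e-6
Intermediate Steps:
p(U, H) = 2 - 2*H*(303 + U) (p(U, H) = 2 - (U + 303)*(H + H) = 2 - (303 + U)*2*H = 2 - 2*H*(303 + U))
1/(18772 + p(303, -298)) = 1/(18772 + (2 - 606*(-298) - 2*(-298)*303)) = 1/(18772 + (2 + 180588 + 180588)) = 1/(18772 + 361178) = 1/379950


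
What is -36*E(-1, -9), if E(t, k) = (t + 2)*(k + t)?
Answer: 360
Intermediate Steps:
E(t, k) = (2 + t)*(k + t)
-36*E(-1, -9) = -36*((-1)² + 2*(-9) + 2*(-1) - 9*(-1)) = -36*(1 - 18 - 2 + 9) = -36*(-10) = 360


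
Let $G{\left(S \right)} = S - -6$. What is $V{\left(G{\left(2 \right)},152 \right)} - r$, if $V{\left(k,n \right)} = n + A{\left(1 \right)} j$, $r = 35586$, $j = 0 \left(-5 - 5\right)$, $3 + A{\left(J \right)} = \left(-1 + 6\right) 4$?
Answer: $-35434$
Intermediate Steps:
$G{\left(S \right)} = 6 + S$ ($G{\left(S \right)} = S + 6 = 6 + S$)
$A{\left(J \right)} = 17$ ($A{\left(J \right)} = -3 + \left(-1 + 6\right) 4 = -3 + 5 \cdot 4 = -3 + 20 = 17$)
$j = 0$ ($j = 0 \left(-10\right) = 0$)
$V{\left(k,n \right)} = n$ ($V{\left(k,n \right)} = n + 17 \cdot 0 = n + 0 = n$)
$V{\left(G{\left(2 \right)},152 \right)} - r = 152 - 35586 = -35434$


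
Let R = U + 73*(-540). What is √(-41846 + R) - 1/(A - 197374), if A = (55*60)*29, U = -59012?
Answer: 1/101674 + I*√140278 ≈ 9.8354e-6 + 374.54*I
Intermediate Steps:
A = 95700 (A = 3300*29 = 95700)
R = -98432 (R = -59012 + 73*(-540) = -59012 - 39420 = -98432)
√(-41846 + R) - 1/(A - 197374) = √(-41846 - 98432) - 1/(95700 - 197374) = √(-140278) - 1/(-101674) = I*√140278 - 1*(-1/101674) = I*√140278 + 1/101674 = 1/101674 + I*√140278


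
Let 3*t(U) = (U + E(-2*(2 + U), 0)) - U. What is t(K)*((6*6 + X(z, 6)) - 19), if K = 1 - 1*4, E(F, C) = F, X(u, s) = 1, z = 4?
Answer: 12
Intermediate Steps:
K = -3 (K = 1 - 4 = -3)
t(U) = -4/3 - 2*U/3 (t(U) = ((U - 2*(2 + U)) - U)/3 = ((U + (-4 - 2*U)) - U)/3 = ((-4 - U) - U)/3 = (-4 - 2*U)/3 = -4/3 - 2*U/3)
t(K)*((6*6 + X(z, 6)) - 19) = (-4/3 - 2/3*(-3))*((6*6 + 1) - 19) = (-4/3 + 2)*((36 + 1) - 19) = 2*(37 - 19)/3 = (2/3)*18 = 12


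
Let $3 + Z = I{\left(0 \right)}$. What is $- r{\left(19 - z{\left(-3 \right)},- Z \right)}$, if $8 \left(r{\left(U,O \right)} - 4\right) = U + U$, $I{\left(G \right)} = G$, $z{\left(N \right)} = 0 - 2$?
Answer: $- \frac{37}{4} \approx -9.25$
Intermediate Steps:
$z{\left(N \right)} = -2$
$Z = -3$ ($Z = -3 + 0 = -3$)
$r{\left(U,O \right)} = 4 + \frac{U}{4}$ ($r{\left(U,O \right)} = 4 + \frac{U + U}{8} = 4 + \frac{2 U}{8} = 4 + \frac{U}{4}$)
$- r{\left(19 - z{\left(-3 \right)},- Z \right)} = - (4 + \frac{19 - -2}{4}) = - (4 + \frac{19 + 2}{4}) = - (4 + \frac{1}{4} \cdot 21) = - (4 + \frac{21}{4}) = \left(-1\right) \frac{37}{4} = - \frac{37}{4}$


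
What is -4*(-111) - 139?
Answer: 305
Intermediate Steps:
-4*(-111) - 139 = 444 - 139 = 305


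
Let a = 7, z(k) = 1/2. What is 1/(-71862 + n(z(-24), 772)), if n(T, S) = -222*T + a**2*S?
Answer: -1/34145 ≈ -2.9287e-5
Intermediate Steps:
z(k) = 1/2
n(T, S) = -222*T + 49*S (n(T, S) = -222*T + 7**2*S = -222*T + 49*S)
1/(-71862 + n(z(-24), 772)) = 1/(-71862 + (-222*1/2 + 49*772)) = 1/(-71862 + (-111 + 37828)) = 1/(-71862 + 37717) = 1/(-34145) = -1/34145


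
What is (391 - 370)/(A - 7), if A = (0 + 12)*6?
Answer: 21/65 ≈ 0.32308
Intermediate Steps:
A = 72 (A = 12*6 = 72)
(391 - 370)/(A - 7) = (391 - 370)/(72 - 7) = 21/65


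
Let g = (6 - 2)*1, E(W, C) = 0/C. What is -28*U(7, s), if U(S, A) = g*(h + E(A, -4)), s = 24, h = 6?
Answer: -672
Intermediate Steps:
E(W, C) = 0
g = 4 (g = 4*1 = 4)
U(S, A) = 24 (U(S, A) = 4*(6 + 0) = 4*6 = 24)
-28*U(7, s) = -28*24 = -672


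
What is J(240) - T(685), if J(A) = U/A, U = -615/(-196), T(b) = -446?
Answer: 1398697/3136 ≈ 446.01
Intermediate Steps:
U = 615/196 (U = -615*(-1/196) = 615/196 ≈ 3.1378)
J(A) = 615/(196*A)
J(240) - T(685) = (615/196)/240 - 1*(-446) = (615/196)*(1/240) + 446 = 41/3136 + 446 = 1398697/3136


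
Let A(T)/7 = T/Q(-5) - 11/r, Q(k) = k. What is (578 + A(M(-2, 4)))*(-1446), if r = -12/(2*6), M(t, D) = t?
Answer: -4755894/5 ≈ -9.5118e+5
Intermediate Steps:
r = -1 (r = -12/12 = -12*1/12 = -1)
A(T) = 77 - 7*T/5 (A(T) = 7*(T/(-5) - 11/(-1)) = 7*(T*(-1/5) - 11*(-1)) = 7*(-T/5 + 11) = 7*(11 - T/5) = 77 - 7*T/5)
(578 + A(M(-2, 4)))*(-1446) = (578 + (77 - 7/5*(-2)))*(-1446) = (578 + (77 + 14/5))*(-1446) = (578 + 399/5)*(-1446) = (3289/5)*(-1446) = -4755894/5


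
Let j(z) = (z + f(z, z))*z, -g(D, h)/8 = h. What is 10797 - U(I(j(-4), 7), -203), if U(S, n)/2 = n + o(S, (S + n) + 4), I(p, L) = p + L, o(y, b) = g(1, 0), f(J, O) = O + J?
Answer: 11203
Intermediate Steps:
g(D, h) = -8*h
f(J, O) = J + O
j(z) = 3*z² (j(z) = (z + (z + z))*z = (z + 2*z)*z = (3*z)*z = 3*z²)
o(y, b) = 0 (o(y, b) = -8*0 = 0)
I(p, L) = L + p
U(S, n) = 2*n (U(S, n) = 2*(n + 0) = 2*n)
10797 - U(I(j(-4), 7), -203) = 10797 - 2*(-203) = 10797 - 1*(-406) = 10797 + 406 = 11203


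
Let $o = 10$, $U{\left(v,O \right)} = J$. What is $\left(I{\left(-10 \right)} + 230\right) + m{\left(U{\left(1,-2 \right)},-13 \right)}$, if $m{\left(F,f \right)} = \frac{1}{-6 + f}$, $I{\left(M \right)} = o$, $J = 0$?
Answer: $\frac{4559}{19} \approx 239.95$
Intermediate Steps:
$U{\left(v,O \right)} = 0$
$I{\left(M \right)} = 10$
$\left(I{\left(-10 \right)} + 230\right) + m{\left(U{\left(1,-2 \right)},-13 \right)} = \left(10 + 230\right) + \frac{1}{-6 - 13} = 240 + \frac{1}{-19} = 240 - \frac{1}{19} = \frac{4559}{19}$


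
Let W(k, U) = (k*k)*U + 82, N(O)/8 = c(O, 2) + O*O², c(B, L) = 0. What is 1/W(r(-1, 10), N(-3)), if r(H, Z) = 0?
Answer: 1/82 ≈ 0.012195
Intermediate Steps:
N(O) = 8*O³ (N(O) = 8*(0 + O*O²) = 8*(0 + O³) = 8*O³)
W(k, U) = 82 + U*k² (W(k, U) = k²*U + 82 = U*k² + 82 = 82 + U*k²)
1/W(r(-1, 10), N(-3)) = 1/(82 + (8*(-3)³)*0²) = 1/(82 + (8*(-27))*0) = 1/(82 - 216*0) = 1/(82 + 0) = 1/82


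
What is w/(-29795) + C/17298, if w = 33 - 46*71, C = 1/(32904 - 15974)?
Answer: 189360139483/1745123779260 ≈ 0.10851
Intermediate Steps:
C = 1/16930 ≈ 5.9067e-5
w = -3233 (w = 33 - 3266 = -3233)
w/(-29795) + C/17298 = -3233/(-29795) + (1/16930)/17298 = -3233*(-1/29795) + (1/16930)*(1/17298) = 3233/29795 + 1/292855140 = 189360139483/1745123779260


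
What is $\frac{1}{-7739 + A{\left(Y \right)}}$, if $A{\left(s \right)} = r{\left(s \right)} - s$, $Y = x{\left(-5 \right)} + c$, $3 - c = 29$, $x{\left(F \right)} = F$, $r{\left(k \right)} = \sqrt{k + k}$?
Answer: $- \frac{3854}{29706663} - \frac{i \sqrt{62}}{59413326} \approx -0.00012974 - 1.3253 \cdot 10^{-7} i$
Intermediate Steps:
$r{\left(k \right)} = \sqrt{2} \sqrt{k}$ ($r{\left(k \right)} = \sqrt{2 k} = \sqrt{2} \sqrt{k}$)
$c = -26$ ($c = 3 - 29 = -26$)
$Y = -31$ ($Y = -5 - 26 = -31$)
$A{\left(s \right)} = - s + \sqrt{2} \sqrt{s}$ ($A{\left(s \right)} = \sqrt{2} \sqrt{s} - s = - s + \sqrt{2} \sqrt{s}$)
$\frac{1}{-7739 + A{\left(Y \right)}} = \frac{1}{-7739 + \left(\left(-1\right) \left(-31\right) + \sqrt{2} \sqrt{-31}\right)} = \frac{1}{-7739 + \left(31 + \sqrt{2} i \sqrt{31}\right)} = \frac{1}{-7739 + \left(31 + i \sqrt{62}\right)} = \frac{1}{-7708 + i \sqrt{62}}$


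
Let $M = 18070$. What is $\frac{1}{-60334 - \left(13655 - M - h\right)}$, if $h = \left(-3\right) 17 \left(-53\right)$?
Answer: $- \frac{1}{53216} \approx -1.8791 \cdot 10^{-5}$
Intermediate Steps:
$h = 2703$ ($h = \left(-51\right) \left(-53\right) = 2703$)
$\frac{1}{-60334 - \left(13655 - M - h\right)} = \frac{1}{-60334 + \left(\left(\left(2703 + 3142\right) + 18070\right) - 16797\right)} = \frac{1}{-60334 + \left(\left(5845 + 18070\right) - 16797\right)} = \frac{1}{-60334 + \left(23915 - 16797\right)} = \frac{1}{-60334 + 7118} = \frac{1}{-53216} = - \frac{1}{53216}$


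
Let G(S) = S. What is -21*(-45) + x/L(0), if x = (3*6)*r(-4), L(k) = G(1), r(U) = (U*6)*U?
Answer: 2673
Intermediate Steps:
r(U) = 6*U² (r(U) = (6*U)*U = 6*U²)
L(k) = 1
x = 1728 (x = (3*6)*(6*(-4)²) = 18*(6*16) = 18*96 = 1728)
-21*(-45) + x/L(0) = -21*(-45) + 1728/1 = 945 + 1728*1 = 945 + 1728 = 2673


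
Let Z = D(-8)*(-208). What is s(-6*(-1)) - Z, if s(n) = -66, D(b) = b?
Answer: -1730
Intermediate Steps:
Z = 1664 (Z = -8*(-208) = 1664)
s(-6*(-1)) - Z = -66 - 1*1664 = -66 - 1664 = -1730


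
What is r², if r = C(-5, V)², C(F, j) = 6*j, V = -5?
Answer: 810000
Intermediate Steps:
r = 900 (r = (6*(-5))² = (-30)² = 900)
r² = 900² = 810000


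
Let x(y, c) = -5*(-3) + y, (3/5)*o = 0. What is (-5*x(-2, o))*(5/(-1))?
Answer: 325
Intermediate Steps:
o = 0 (o = (5/3)*0 = 0)
x(y, c) = 15 + y
(-5*x(-2, o))*(5/(-1)) = (-5*(15 - 2))*(5/(-1)) = (-5*13)*(5*(-1)) = -65*(-5) = 325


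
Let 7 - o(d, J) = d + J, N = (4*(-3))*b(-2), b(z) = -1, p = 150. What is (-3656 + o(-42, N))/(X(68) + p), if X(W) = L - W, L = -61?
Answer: -517/3 ≈ -172.33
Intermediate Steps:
X(W) = -61 - W
N = 12 (N = (4*(-3))*(-1) = -12*(-1) = 12)
o(d, J) = 7 - J - d (o(d, J) = 7 - (d + J) = 7 - (J + d) = 7 + (-J - d) = 7 - J - d)
(-3656 + o(-42, N))/(X(68) + p) = (-3656 + (7 - 1*12 - 1*(-42)))/((-61 - 1*68) + 150) = (-3656 + (7 - 12 + 42))/((-61 - 68) + 150) = (-3656 + 37)/(-129 + 150) = -3619/21 = -3619*1/21 = -517/3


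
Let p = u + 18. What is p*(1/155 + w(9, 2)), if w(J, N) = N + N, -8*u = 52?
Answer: 14283/310 ≈ 46.074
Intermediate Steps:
u = -13/2 (u = -⅛*52 = -13/2 ≈ -6.5000)
p = 23/2 (p = -13/2 + 18 = 23/2 ≈ 11.500)
w(J, N) = 2*N
p*(1/155 + w(9, 2)) = 23*(1/155 + 2*2)/2 = 23*(1/155 + 4)/2 = (23/2)*(621/155) = 14283/310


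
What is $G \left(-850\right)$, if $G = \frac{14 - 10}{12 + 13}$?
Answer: $-136$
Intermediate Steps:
$G = \frac{4}{25} \approx 0.16$
$G \left(-850\right) = \frac{4}{25} \left(-850\right) = -136$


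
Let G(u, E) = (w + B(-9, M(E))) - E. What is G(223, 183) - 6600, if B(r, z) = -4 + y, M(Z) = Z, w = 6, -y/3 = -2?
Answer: -6775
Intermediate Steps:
y = 6 (y = -3*(-2) = 6)
B(r, z) = 2 (B(r, z) = -4 + 6 = 2)
G(u, E) = 8 - E (G(u, E) = (6 + 2) - E = 8 - E)
G(223, 183) - 6600 = (8 - 1*183) - 6600 = (8 - 183) - 6600 = -175 - 6600 = -6775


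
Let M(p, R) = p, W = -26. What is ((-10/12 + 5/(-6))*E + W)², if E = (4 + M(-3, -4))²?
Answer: 6889/9 ≈ 765.44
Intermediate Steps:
E = 1 (E = (4 - 3)² = 1² = 1)
((-10/12 + 5/(-6))*E + W)² = ((-10/12 + 5/(-6))*1 - 26)² = ((-10*1/12 + 5*(-⅙))*1 - 26)² = ((-⅚ - ⅚)*1 - 26)² = (-5/3*1 - 26)² = (-5/3 - 26)² = (-83/3)² = 6889/9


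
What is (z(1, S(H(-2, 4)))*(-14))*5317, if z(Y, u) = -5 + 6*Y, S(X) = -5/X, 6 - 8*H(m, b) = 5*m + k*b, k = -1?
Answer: -74438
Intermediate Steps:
H(m, b) = ¾ - 5*m/8 + b/8 (H(m, b) = ¾ - (5*m - b)/8 = ¾ - (-b + 5*m)/8 = ¾ + (-5*m/8 + b/8) = ¾ - 5*m/8 + b/8)
(z(1, S(H(-2, 4)))*(-14))*5317 = ((-5 + 6*1)*(-14))*5317 = ((-5 + 6)*(-14))*5317 = (1*(-14))*5317 = -14*5317 = -74438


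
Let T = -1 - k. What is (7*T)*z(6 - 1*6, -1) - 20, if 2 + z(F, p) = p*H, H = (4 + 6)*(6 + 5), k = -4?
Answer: -2372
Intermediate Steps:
H = 110 (H = 10*11 = 110)
z(F, p) = -2 + 110*p (z(F, p) = -2 + p*110 = -2 + 110*p)
T = 3 (T = -1 - 1*(-4) = -1 + 4 = 3)
(7*T)*z(6 - 1*6, -1) - 20 = (7*3)*(-2 + 110*(-1)) - 20 = 21*(-2 - 110) - 20 = 21*(-112) - 20 = -2352 - 20 = -2372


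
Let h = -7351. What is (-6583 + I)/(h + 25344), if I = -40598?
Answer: -47181/17993 ≈ -2.6222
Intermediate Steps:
(-6583 + I)/(h + 25344) = (-6583 - 40598)/(-7351 + 25344) = -47181/17993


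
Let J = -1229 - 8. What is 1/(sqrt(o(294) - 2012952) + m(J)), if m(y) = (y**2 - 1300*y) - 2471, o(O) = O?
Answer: 522633/1638871851577 - I*sqrt(2012658)/9833231109462 ≈ 3.189e-7 - 1.4427e-10*I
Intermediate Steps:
J = -1237
m(y) = -2471 + y**2 - 1300*y
1/(sqrt(o(294) - 2012952) + m(J)) = 1/(sqrt(294 - 2012952) + (-2471 + (-1237)**2 - 1300*(-1237))) = 1/(sqrt(-2012658) + (-2471 + 1530169 + 1608100)) = 1/(I*sqrt(2012658) + 3135798) = 1/(3135798 + I*sqrt(2012658))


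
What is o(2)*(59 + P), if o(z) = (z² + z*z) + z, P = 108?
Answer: 1670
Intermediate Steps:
o(z) = z + 2*z² (o(z) = (z² + z²) + z = 2*z² + z = z + 2*z²)
o(2)*(59 + P) = (2*(1 + 2*2))*(59 + 108) = (2*(1 + 4))*167 = (2*5)*167 = 10*167 = 1670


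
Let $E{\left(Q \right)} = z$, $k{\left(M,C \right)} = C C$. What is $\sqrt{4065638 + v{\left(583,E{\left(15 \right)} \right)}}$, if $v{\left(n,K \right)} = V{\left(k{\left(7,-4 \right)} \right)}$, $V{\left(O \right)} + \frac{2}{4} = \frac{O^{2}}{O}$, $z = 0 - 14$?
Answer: $\frac{\sqrt{16262614}}{2} \approx 2016.3$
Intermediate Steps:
$k{\left(M,C \right)} = C^{2}$
$z = -14$
$E{\left(Q \right)} = -14$
$V{\left(O \right)} = - \frac{1}{2} + O$ ($V{\left(O \right)} = - \frac{1}{2} + \frac{O^{2}}{O} = - \frac{1}{2} + O$)
$v{\left(n,K \right)} = \frac{31}{2}$ ($v{\left(n,K \right)} = - \frac{1}{2} + \left(-4\right)^{2} = - \frac{1}{2} + 16 = \frac{31}{2}$)
$\sqrt{4065638 + v{\left(583,E{\left(15 \right)} \right)}} = \sqrt{4065638 + \frac{31}{2}} = \sqrt{\frac{8131307}{2}} = \frac{\sqrt{16262614}}{2}$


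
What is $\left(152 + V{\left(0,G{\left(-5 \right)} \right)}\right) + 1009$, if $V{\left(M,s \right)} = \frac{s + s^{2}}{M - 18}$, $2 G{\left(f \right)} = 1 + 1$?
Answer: $\frac{10448}{9} \approx 1160.9$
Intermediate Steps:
$G{\left(f \right)} = 1$ ($G{\left(f \right)} = \frac{1 + 1}{2} = \frac{1}{2} \cdot 2 = 1$)
$V{\left(M,s \right)} = \frac{s + s^{2}}{-18 + M}$
$\left(152 + V{\left(0,G{\left(-5 \right)} \right)}\right) + 1009 = \left(152 + 1 \frac{1}{-18 + 0} \left(1 + 1\right)\right) + 1009 = \left(152 + 1 \frac{1}{-18} \cdot 2\right) + 1009 = \left(152 + 1 \left(- \frac{1}{18}\right) 2\right) + 1009 = \left(152 - \frac{1}{9}\right) + 1009 = \frac{1367}{9} + 1009 = \frac{10448}{9}$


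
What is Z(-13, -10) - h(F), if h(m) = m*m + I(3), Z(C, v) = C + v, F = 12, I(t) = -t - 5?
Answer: -159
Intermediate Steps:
I(t) = -5 - t
h(m) = -8 + m² (h(m) = m*m + (-5 - 1*3) = m² + (-5 - 3) = m² - 8 = -8 + m²)
Z(-13, -10) - h(F) = (-13 - 10) - (-8 + 12²) = -23 - (-8 + 144) = -23 - 1*136 = -23 - 136 = -159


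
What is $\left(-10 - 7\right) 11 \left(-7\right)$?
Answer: $1309$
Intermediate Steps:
$\left(-10 - 7\right) 11 \left(-7\right) = \left(-17\right) 11 \left(-7\right) = \left(-187\right) \left(-7\right) = 1309$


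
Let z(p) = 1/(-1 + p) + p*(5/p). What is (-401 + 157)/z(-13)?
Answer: -3416/69 ≈ -49.507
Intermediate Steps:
z(p) = 5 + 1/(-1 + p) (z(p) = 1/(-1 + p) + 5 = 5 + 1/(-1 + p))
(-401 + 157)/z(-13) = (-401 + 157)/(((-4 + 5*(-13))/(-1 - 13))) = -244*(-14/(-4 - 65)) = -244/((-1/14*(-69))) = -244/69/14 = -244*14/69 = -3416/69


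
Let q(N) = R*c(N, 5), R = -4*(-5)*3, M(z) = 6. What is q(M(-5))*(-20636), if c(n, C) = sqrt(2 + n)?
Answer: -2476320*sqrt(2) ≈ -3.5020e+6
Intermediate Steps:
R = 60 (R = 20*3 = 60)
q(N) = 60*sqrt(2 + N)
q(M(-5))*(-20636) = (60*sqrt(2 + 6))*(-20636) = (60*sqrt(8))*(-20636) = (60*(2*sqrt(2)))*(-20636) = (120*sqrt(2))*(-20636) = -2476320*sqrt(2)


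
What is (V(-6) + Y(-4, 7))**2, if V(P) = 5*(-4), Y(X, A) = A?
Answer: 169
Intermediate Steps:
V(P) = -20
(V(-6) + Y(-4, 7))**2 = (-20 + 7)**2 = (-13)**2 = 169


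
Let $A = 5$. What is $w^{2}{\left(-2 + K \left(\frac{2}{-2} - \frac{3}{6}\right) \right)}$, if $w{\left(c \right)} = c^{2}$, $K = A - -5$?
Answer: $83521$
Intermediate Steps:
$K = 10$ ($K = 5 - -5 = 5 + 5 = 10$)
$w^{2}{\left(-2 + K \left(\frac{2}{-2} - \frac{3}{6}\right) \right)} = \left(\left(-2 + 10 \left(\frac{2}{-2} - \frac{3}{6}\right)\right)^{2}\right)^{2} = \left(\left(-2 + 10 \left(2 \left(- \frac{1}{2}\right) - \frac{1}{2}\right)\right)^{2}\right)^{2} = \left(\left(-2 + 10 \left(-1 - \frac{1}{2}\right)\right)^{2}\right)^{2} = \left(\left(-2 + 10 \left(- \frac{3}{2}\right)\right)^{2}\right)^{2} = \left(\left(-2 - 15\right)^{2}\right)^{2} = \left(\left(-17\right)^{2}\right)^{2} = 289^{2} = 83521$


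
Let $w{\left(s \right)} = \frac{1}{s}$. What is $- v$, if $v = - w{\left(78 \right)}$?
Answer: $\frac{1}{78} \approx 0.012821$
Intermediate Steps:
$v = - \frac{1}{78} \approx -0.012821$
$- v = \left(-1\right) \left(- \frac{1}{78}\right) = \frac{1}{78}$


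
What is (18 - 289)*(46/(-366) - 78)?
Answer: 3874487/183 ≈ 21172.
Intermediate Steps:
(18 - 289)*(46/(-366) - 78) = -271*(46*(-1/366) - 78) = -271*(-23/183 - 78) = -271*(-14297/183) = 3874487/183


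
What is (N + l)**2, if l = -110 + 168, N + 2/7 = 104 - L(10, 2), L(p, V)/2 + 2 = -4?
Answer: 1478656/49 ≈ 30177.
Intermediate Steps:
L(p, V) = -12 (L(p, V) = -4 + 2*(-4) = -4 - 8 = -12)
N = 810/7 (N = -2/7 + (104 - 1*(-12)) = -2/7 + (104 + 12) = -2/7 + 116 = 810/7 ≈ 115.71)
l = 58
(N + l)**2 = (810/7 + 58)**2 = (1216/7)**2 = 1478656/49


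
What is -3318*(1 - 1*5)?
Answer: 13272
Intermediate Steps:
-3318*(1 - 1*5) = -3318*(1 - 5) = -3318*(-4) = -1*(-13272) = 13272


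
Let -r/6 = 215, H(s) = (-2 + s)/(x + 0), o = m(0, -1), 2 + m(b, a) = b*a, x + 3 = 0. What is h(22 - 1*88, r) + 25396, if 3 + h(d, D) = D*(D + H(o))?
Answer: 1687773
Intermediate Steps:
x = -3 (x = -3 + 0 = -3)
m(b, a) = -2 + a*b (m(b, a) = -2 + b*a = -2 + a*b)
o = -2 (o = -2 - 1*0 = -2 + 0 = -2)
H(s) = 2/3 - s/3 (H(s) = (-2 + s)/(-3 + 0) = (-2 + s)/(-3) = (-2 + s)*(-1/3) = 2/3 - s/3)
r = -1290 (r = -6*215 = -1290)
h(d, D) = -3 + D*(4/3 + D) (h(d, D) = -3 + D*(D + (2/3 - 1/3*(-2))) = -3 + D*(D + (2/3 + 2/3)) = -3 + D*(D + 4/3) = -3 + D*(4/3 + D))
h(22 - 1*88, r) + 25396 = (-3 + (-1290)**2 + (4/3)*(-1290)) + 25396 = (-3 + 1664100 - 1720) + 25396 = 1662377 + 25396 = 1687773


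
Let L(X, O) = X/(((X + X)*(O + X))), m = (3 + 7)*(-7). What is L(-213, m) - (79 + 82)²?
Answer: -14671287/566 ≈ -25921.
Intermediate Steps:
m = -70 (m = 10*(-7) = -70)
L(X, O) = 1/(2*(O + X)) (L(X, O) = X/(((2*X)*(O + X))) = X/((2*X*(O + X))) = X*(1/(2*X*(O + X))) = 1/(2*(O + X)))
L(-213, m) - (79 + 82)² = 1/(2*(-70 - 213)) - (79 + 82)² = (½)/(-283) - 1*161² = (½)*(-1/283) - 1*25921 = -1/566 - 25921 = -14671287/566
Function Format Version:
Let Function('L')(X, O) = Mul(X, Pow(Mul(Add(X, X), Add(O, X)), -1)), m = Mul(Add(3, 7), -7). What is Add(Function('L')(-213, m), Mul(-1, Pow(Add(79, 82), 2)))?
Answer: Rational(-14671287, 566) ≈ -25921.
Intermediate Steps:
m = -70 (m = Mul(10, -7) = -70)
Function('L')(X, O) = Mul(Rational(1, 2), Pow(Add(O, X), -1)) (Function('L')(X, O) = Mul(X, Pow(Mul(Mul(2, X), Add(O, X)), -1)) = Mul(X, Pow(Mul(2, X, Add(O, X)), -1)) = Mul(X, Mul(Rational(1, 2), Pow(X, -1), Pow(Add(O, X), -1))) = Mul(Rational(1, 2), Pow(Add(O, X), -1)))
Add(Function('L')(-213, m), Mul(-1, Pow(Add(79, 82), 2))) = Add(Mul(Rational(1, 2), Pow(Add(-70, -213), -1)), Mul(-1, Pow(Add(79, 82), 2))) = Add(Mul(Rational(1, 2), Pow(-283, -1)), Mul(-1, Pow(161, 2))) = Add(Mul(Rational(1, 2), Rational(-1, 283)), Mul(-1, 25921)) = Add(Rational(-1, 566), -25921) = Rational(-14671287, 566)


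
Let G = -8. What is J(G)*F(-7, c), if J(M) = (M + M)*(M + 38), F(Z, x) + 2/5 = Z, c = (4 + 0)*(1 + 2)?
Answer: 3552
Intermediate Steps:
c = 12 (c = 4*3 = 12)
F(Z, x) = -⅖ + Z
J(M) = 2*M*(38 + M) (J(M) = (2*M)*(38 + M) = 2*M*(38 + M))
J(G)*F(-7, c) = (2*(-8)*(38 - 8))*(-⅖ - 7) = (2*(-8)*30)*(-37/5) = -480*(-37/5) = 3552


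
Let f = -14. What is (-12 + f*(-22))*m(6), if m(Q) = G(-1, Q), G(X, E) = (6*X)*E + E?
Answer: -8880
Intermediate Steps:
G(X, E) = E + 6*E*X (G(X, E) = 6*E*X + E = E + 6*E*X)
m(Q) = -5*Q (m(Q) = Q*(1 + 6*(-1)) = Q*(1 - 6) = Q*(-5) = -5*Q)
(-12 + f*(-22))*m(6) = (-12 - 14*(-22))*(-5*6) = (-12 + 308)*(-30) = 296*(-30) = -8880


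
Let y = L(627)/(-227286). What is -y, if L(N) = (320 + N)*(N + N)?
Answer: 197923/37881 ≈ 5.2249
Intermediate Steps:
L(N) = 2*N*(320 + N) (L(N) = (320 + N)*(2*N) = 2*N*(320 + N))
y = -197923/37881 (y = (2*627*(320 + 627))/(-227286) = (2*627*947)*(-1/227286) = 1187538*(-1/227286) = -197923/37881 ≈ -5.2249)
-y = -1*(-197923/37881) = 197923/37881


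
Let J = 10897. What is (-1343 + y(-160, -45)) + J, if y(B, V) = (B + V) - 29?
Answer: 9320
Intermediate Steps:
y(B, V) = -29 + B + V
(-1343 + y(-160, -45)) + J = (-1343 + (-29 - 160 - 45)) + 10897 = (-1343 - 234) + 10897 = -1577 + 10897 = 9320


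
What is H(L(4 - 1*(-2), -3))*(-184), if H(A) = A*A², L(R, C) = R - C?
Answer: -134136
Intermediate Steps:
H(A) = A³
H(L(4 - 1*(-2), -3))*(-184) = ((4 - 1*(-2)) - 1*(-3))³*(-184) = ((4 + 2) + 3)³*(-184) = (6 + 3)³*(-184) = 9³*(-184) = 729*(-184) = -134136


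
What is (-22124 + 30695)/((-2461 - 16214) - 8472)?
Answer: -2857/9049 ≈ -0.31573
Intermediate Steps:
(-22124 + 30695)/((-2461 - 16214) - 8472) = 8571/(-18675 - 8472) = 8571/(-27147) = 8571*(-1/27147) = -2857/9049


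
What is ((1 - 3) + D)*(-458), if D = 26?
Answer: -10992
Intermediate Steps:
((1 - 3) + D)*(-458) = ((1 - 3) + 26)*(-458) = (-2 + 26)*(-458) = 24*(-458) = -10992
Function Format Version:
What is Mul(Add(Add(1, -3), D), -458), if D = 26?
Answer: -10992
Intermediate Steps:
Mul(Add(Add(1, -3), D), -458) = Mul(Add(Add(1, -3), 26), -458) = Mul(Add(-2, 26), -458) = Mul(24, -458) = -10992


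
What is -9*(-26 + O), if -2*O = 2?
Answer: 243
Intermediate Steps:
O = -1 (O = -1/2*2 = -1)
-9*(-26 + O) = -9*(-26 - 1) = -9*(-27) = 243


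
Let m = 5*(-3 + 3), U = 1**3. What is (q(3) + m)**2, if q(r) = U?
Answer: 1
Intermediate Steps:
U = 1
q(r) = 1
m = 0 (m = 5*0 = 0)
(q(3) + m)**2 = (1 + 0)**2 = 1**2 = 1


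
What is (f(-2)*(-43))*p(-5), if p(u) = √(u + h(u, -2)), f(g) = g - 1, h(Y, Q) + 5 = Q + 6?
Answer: 129*I*√6 ≈ 315.98*I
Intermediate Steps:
h(Y, Q) = 1 + Q (h(Y, Q) = -5 + (Q + 6) = -5 + (6 + Q) = 1 + Q)
f(g) = -1 + g
p(u) = √(-1 + u) (p(u) = √(u + (1 - 2)) = √(u - 1) = √(-1 + u))
(f(-2)*(-43))*p(-5) = ((-1 - 2)*(-43))*√(-1 - 5) = (-3*(-43))*√(-6) = 129*(I*√6) = 129*I*√6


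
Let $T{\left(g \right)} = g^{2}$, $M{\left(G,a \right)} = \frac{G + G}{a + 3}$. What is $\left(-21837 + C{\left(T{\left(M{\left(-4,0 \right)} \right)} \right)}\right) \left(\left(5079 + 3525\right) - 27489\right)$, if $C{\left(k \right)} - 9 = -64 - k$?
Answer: $\frac{1240694140}{3} \approx 4.1356 \cdot 10^{8}$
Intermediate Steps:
$M{\left(G,a \right)} = \frac{2 G}{3 + a}$
$C{\left(k \right)} = -55 - k$ ($C{\left(k \right)} = 9 - \left(64 + k\right) = -55 - k$)
$\left(-21837 + C{\left(T{\left(M{\left(-4,0 \right)} \right)} \right)}\right) \left(\left(5079 + 3525\right) - 27489\right) = \left(-21837 - \left(55 + \left(2 \left(-4\right) \frac{1}{3 + 0}\right)^{2}\right)\right) \left(\left(5079 + 3525\right) - 27489\right) = \left(-21837 - \left(55 + \left(2 \left(-4\right) \frac{1}{3}\right)^{2}\right)\right) \left(8604 - 27489\right) = \left(-21837 - \left(55 + \left(2 \left(-4\right) \frac{1}{3}\right)^{2}\right)\right) \left(-18885\right) = \left(-21837 - \frac{559}{9}\right) \left(-18885\right) = \left(- \frac{197092}{9}\right) \left(-18885\right) = \frac{1240694140}{3}$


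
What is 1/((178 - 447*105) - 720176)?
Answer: -1/766933 ≈ -1.3039e-6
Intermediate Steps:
1/((178 - 447*105) - 720176) = 1/((178 - 46935) - 720176) = 1/(-46757 - 720176) = 1/(-766933) = -1/766933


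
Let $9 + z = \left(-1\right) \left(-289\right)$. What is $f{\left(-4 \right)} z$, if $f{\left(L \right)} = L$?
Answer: $-1120$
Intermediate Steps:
$z = 280$ ($z = -9 - -289 = -9 + 289 = 280$)
$f{\left(-4 \right)} z = \left(-4\right) 280 = -1120$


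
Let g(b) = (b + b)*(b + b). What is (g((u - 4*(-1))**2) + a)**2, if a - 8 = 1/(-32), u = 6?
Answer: 1639052865025/1024 ≈ 1.6006e+9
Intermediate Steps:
a = 255/32 (a = 8 + 1/(-32) = 8 - 1/32 = 255/32 ≈ 7.9688)
g(b) = 4*b**2 (g(b) = (2*b)*(2*b) = 4*b**2)
(g((u - 4*(-1))**2) + a)**2 = (4*((6 - 4*(-1))**2)**2 + 255/32)**2 = (4*((6 + 4)**2)**2 + 255/32)**2 = (4*(10**2)**2 + 255/32)**2 = (4*100**2 + 255/32)**2 = (4*10000 + 255/32)**2 = (40000 + 255/32)**2 = (1280255/32)**2 = 1639052865025/1024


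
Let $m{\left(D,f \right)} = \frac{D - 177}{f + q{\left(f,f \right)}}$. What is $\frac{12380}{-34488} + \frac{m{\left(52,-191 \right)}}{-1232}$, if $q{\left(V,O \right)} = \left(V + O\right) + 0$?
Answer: $- \frac{364324945}{1014430032} \approx -0.35914$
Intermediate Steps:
$q{\left(V,O \right)} = O + V$ ($q{\left(V,O \right)} = \left(O + V\right) + 0 = O + V$)
$m{\left(D,f \right)} = \frac{-177 + D}{3 f}$ ($m{\left(D,f \right)} = \frac{D - 177}{f + \left(f + f\right)} = \frac{-177 + D}{f + 2 f} = \frac{-177 + D}{3 f}$)
$\frac{12380}{-34488} + \frac{m{\left(52,-191 \right)}}{-1232} = \frac{12380}{-34488} + \frac{\frac{1}{3} \frac{1}{-191} \left(-177 + 52\right)}{-1232} = 12380 \left(- \frac{1}{34488}\right) + \frac{1}{3} \left(- \frac{1}{191}\right) \left(-125\right) \left(- \frac{1}{1232}\right) = - \frac{3095}{8622} + \frac{125}{573} \left(- \frac{1}{1232}\right) = - \frac{3095}{8622} - \frac{125}{705936} = - \frac{364324945}{1014430032}$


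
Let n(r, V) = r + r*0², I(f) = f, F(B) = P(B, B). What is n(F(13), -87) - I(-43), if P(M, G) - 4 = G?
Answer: 60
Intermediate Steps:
P(M, G) = 4 + G
F(B) = 4 + B
n(r, V) = r (n(r, V) = r + r*0 = r + 0 = r)
n(F(13), -87) - I(-43) = (4 + 13) - 1*(-43) = 17 + 43 = 60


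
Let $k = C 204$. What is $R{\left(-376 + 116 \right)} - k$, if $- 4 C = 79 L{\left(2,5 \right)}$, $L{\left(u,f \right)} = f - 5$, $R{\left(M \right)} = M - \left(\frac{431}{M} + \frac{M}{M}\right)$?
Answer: $- \frac{67429}{260} \approx -259.34$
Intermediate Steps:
$R{\left(M \right)} = -1 + M - \frac{431}{M}$ ($R{\left(M \right)} = M - \left(\frac{431}{M} + 1\right) = M - \left(1 + \frac{431}{M}\right) = -1 + M - \frac{431}{M}$)
$L{\left(u,f \right)} = -5 + f$
$C = 0$ ($C = - \frac{79 \left(-5 + 5\right)}{4} = - \frac{79 \cdot 0}{4} = \left(- \frac{1}{4}\right) 0 = 0$)
$k = 0$ ($k = 0 \cdot 204 = 0$)
$R{\left(-376 + 116 \right)} - k = \left(-1 + \left(-376 + 116\right) - \frac{431}{-376 + 116}\right) - 0 = \left(-1 - 260 - \frac{431}{-260}\right) + 0 = \left(-1 - 260 - - \frac{431}{260}\right) + 0 = \left(-1 - 260 + \frac{431}{260}\right) + 0 = - \frac{67429}{260} + 0 = - \frac{67429}{260}$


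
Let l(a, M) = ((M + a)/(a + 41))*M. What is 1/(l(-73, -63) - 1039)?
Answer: -4/5227 ≈ -0.00076526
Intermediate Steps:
l(a, M) = M*(M + a)/(41 + a) (l(a, M) = ((M + a)/(41 + a))*M = M*(M + a)/(41 + a))
1/(l(-73, -63) - 1039) = 1/(-63*(-63 - 73)/(41 - 73) - 1039) = 1/(-63*(-136)/(-32) - 1039) = 1/(-63*(-1/32)*(-136) - 1039) = 1/(-1071/4 - 1039) = 1/(-5227/4) = -4/5227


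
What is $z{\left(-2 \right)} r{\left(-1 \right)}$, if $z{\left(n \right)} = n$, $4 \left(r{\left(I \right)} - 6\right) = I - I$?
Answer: $-12$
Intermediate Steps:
$r{\left(I \right)} = 6$ ($r{\left(I \right)} = 6 + \frac{I - I}{4} = 6 + \frac{1}{4} \cdot 0 = 6 + 0 = 6$)
$z{\left(-2 \right)} r{\left(-1 \right)} = \left(-2\right) 6 = -12$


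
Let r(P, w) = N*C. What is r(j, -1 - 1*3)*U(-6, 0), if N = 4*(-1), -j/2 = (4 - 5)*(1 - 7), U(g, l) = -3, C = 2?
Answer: 24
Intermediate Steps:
j = -12 (j = -2*(4 - 5)*(1 - 7) = -(-2)*(-6) = -2*6 = -12)
N = -4
r(P, w) = -8 (r(P, w) = -4*2 = -8)
r(j, -1 - 1*3)*U(-6, 0) = -8*(-3) = 24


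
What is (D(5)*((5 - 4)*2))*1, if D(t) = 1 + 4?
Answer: 10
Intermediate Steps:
D(t) = 5
(D(5)*((5 - 4)*2))*1 = (5*((5 - 4)*2))*1 = (5*(1*2))*1 = (5*2)*1 = 10*1 = 10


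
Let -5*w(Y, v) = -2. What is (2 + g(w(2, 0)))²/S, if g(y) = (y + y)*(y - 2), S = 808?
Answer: 81/126250 ≈ 0.00064158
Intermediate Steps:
w(Y, v) = ⅖ (w(Y, v) = -⅕*(-2) = ⅖)
g(y) = 2*y*(-2 + y) (g(y) = (2*y)*(-2 + y) = 2*y*(-2 + y))
(2 + g(w(2, 0)))²/S = (2 + 2*(⅖)*(-2 + ⅖))²/808 = (2 + 2*(⅖)*(-8/5))²*(1/808) = (2 - 32/25)²*(1/808) = (18/25)²*(1/808) = (324/625)*(1/808) = 81/126250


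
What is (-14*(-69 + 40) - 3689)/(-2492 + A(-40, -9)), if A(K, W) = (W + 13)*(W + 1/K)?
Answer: 32830/25281 ≈ 1.2986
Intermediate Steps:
A(K, W) = (13 + W)*(W + 1/K)
(-14*(-69 + 40) - 3689)/(-2492 + A(-40, -9)) = (-14*(-69 + 40) - 3689)/(-2492 + (13 - 9 - 40*(-9)*(13 - 9))/(-40)) = (-14*(-29) - 3689)/(-2492 - (13 - 9 - 40*(-9)*4)/40) = (406 - 3689)/(-2492 - (13 - 9 + 1440)/40) = -3283/(-2492 - 1/40*1444) = -3283/(-2492 - 361/10) = -3283/(-25281/10) = -3283*(-10/25281) = 32830/25281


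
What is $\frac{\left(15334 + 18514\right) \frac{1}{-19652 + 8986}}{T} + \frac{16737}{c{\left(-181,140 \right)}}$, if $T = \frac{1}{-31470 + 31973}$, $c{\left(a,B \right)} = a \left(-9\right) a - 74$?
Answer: $- \frac{2510701514977}{1572824359} \approx -1596.3$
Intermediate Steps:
$c{\left(a,B \right)} = -74 - 9 a^{2}$ ($c{\left(a,B \right)} = - 9 a a - 74 = - 9 a^{2} - 74 = -74 - 9 a^{2}$)
$T = \frac{1}{503} \approx 0.0019881$
$\frac{\left(15334 + 18514\right) \frac{1}{-19652 + 8986}}{T} + \frac{16737}{c{\left(-181,140 \right)}} = \frac{15334 + 18514}{-19652 + 8986} \frac{1}{\frac{1}{503}} + \frac{16737}{-74 - 9 \left(-181\right)^{2}} = \frac{33848}{-10666} \cdot 503 + \frac{16737}{-74 - 294849} = 33848 \left(- \frac{1}{10666}\right) 503 + \frac{16737}{-74 - 294849} = \left(- \frac{16924}{5333}\right) 503 + \frac{16737}{-294923} = - \frac{8512772}{5333} + 16737 \left(- \frac{1}{294923}\right) = - \frac{8512772}{5333} - \frac{16737}{294923} = - \frac{2510701514977}{1572824359}$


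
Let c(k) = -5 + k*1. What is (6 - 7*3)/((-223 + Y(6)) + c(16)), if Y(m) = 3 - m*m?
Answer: 3/49 ≈ 0.061224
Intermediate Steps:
c(k) = -5 + k
Y(m) = 3 - m**2
(6 - 7*3)/((-223 + Y(6)) + c(16)) = (6 - 7*3)/((-223 + (3 - 1*6**2)) + (-5 + 16)) = (6 - 21)/((-223 + (3 - 1*36)) + 11) = -15/((-223 + (3 - 36)) + 11) = -15/((-223 - 33) + 11) = -15/(-256 + 11) = -15/(-245) = -15*(-1/245) = 3/49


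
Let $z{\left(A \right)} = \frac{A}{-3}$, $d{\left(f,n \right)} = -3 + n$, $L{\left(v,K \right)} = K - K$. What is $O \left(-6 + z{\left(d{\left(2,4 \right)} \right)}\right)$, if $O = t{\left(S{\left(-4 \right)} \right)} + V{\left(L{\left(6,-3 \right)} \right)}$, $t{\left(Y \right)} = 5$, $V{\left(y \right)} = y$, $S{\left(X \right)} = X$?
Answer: $- \frac{95}{3} \approx -31.667$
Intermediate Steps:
$L{\left(v,K \right)} = 0$
$z{\left(A \right)} = - \frac{A}{3}$ ($z{\left(A \right)} = A \left(- \frac{1}{3}\right) = - \frac{A}{3}$)
$O = 5$ ($O = 5 + 0 = 5$)
$O \left(-6 + z{\left(d{\left(2,4 \right)} \right)}\right) = 5 \left(-6 - \frac{-3 + 4}{3}\right) = 5 \left(-6 - \frac{1}{3}\right) = 5 \left(- \frac{19}{3}\right) = - \frac{95}{3}$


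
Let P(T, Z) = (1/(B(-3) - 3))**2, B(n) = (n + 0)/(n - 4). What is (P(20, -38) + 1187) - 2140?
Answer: -308723/324 ≈ -952.85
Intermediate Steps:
B(n) = n/(-4 + n)
P(T, Z) = 49/324 (P(T, Z) = (1/(-3/(-4 - 3) - 3))**2 = (1/(-3/(-7) - 3))**2 = (1/(-3*(-1/7) - 3))**2 = (1/(3/7 - 3))**2 = (1/(-18/7))**2 = (-7/18)**2 = 49/324)
(P(20, -38) + 1187) - 2140 = (49/324 + 1187) - 2140 = 384637/324 - 2140 = -308723/324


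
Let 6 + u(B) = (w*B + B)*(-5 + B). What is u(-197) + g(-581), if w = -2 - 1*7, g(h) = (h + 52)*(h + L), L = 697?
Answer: -379722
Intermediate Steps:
g(h) = (52 + h)*(697 + h) (g(h) = (h + 52)*(h + 697) = (52 + h)*(697 + h))
w = -9 (w = -2 - 7 = -9)
u(B) = -6 - 8*B*(-5 + B) (u(B) = -6 + (-9*B + B)*(-5 + B) = -6 + (-8*B)*(-5 + B) = -6 - 8*B*(-5 + B))
u(-197) + g(-581) = (-6 - 8*(-197)² + 40*(-197)) + (36244 + (-581)² + 749*(-581)) = (-6 - 8*38809 - 7880) + (36244 + 337561 - 435169) = (-6 - 310472 - 7880) - 61364 = -318358 - 61364 = -379722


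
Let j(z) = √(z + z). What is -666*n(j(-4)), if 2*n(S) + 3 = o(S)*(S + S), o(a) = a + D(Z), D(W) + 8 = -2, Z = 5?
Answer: 6327 + 13320*I*√2 ≈ 6327.0 + 18837.0*I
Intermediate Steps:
D(W) = -10 (D(W) = -8 - 2 = -10)
o(a) = -10 + a (o(a) = a - 10 = -10 + a)
j(z) = √2*√z (j(z) = √(2*z) = √2*√z)
n(S) = -3/2 + S*(-10 + S) (n(S) = -3/2 + ((-10 + S)*(S + S))/2 = -3/2 + ((-10 + S)*(2*S))/2 = -3/2 + (2*S*(-10 + S))/2 = -3/2 + S*(-10 + S))
-666*n(j(-4)) = -666*(-3/2 + (√2*√(-4))*(-10 + √2*√(-4))) = -666*(-3/2 + (√2*(2*I))*(-10 + √2*(2*I))) = -666*(-3/2 + (2*I*√2)*(-10 + 2*I*√2)) = -666*(-3/2 + 2*I*√2*(-10 + 2*I*√2)) = 999 - 1332*I*√2*(-10 + 2*I*√2)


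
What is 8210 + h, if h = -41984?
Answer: -33774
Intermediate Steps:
8210 + h = 8210 - 41984 = -33774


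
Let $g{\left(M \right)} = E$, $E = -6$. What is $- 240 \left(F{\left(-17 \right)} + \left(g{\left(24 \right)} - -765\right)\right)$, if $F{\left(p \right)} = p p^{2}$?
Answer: $996960$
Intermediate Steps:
$g{\left(M \right)} = -6$
$F{\left(p \right)} = p^{3}$
$- 240 \left(F{\left(-17 \right)} + \left(g{\left(24 \right)} - -765\right)\right) = - 240 \left(\left(-17\right)^{3} - -759\right) = - 240 \left(-4913 + \left(-6 + 765\right)\right) = - 240 \left(-4913 + 759\right) = \left(-240\right) \left(-4154\right) = 996960$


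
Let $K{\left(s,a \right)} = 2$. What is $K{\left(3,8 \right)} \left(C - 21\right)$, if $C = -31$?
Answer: $-104$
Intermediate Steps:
$K{\left(3,8 \right)} \left(C - 21\right) = 2 \left(-31 - 21\right) = 2 \left(-52\right) = -104$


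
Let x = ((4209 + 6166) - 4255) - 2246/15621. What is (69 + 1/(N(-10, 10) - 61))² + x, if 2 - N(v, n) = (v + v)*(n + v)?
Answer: 591537894694/54376701 ≈ 10879.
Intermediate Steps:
N(v, n) = 2 - 2*v*(n + v) (N(v, n) = 2 - (v + v)*(n + v) = 2 - 2*v*(n + v))
x = 95598274/15621 (x = (10375 - 4255) - 2246*1/15621 = 6120 - 2246/15621 = 95598274/15621 ≈ 6119.9)
(69 + 1/(N(-10, 10) - 61))² + x = (69 + 1/((2 - 2*(-10)² - 2*10*(-10)) - 61))² + 95598274/15621 = (69 + 1/((2 - 2*100 + 200) - 61))² + 95598274/15621 = (69 + 1/((2 - 200 + 200) - 61))² + 95598274/15621 = (69 + 1/(2 - 61))² + 95598274/15621 = (69 + 1/(-59))² + 95598274/15621 = (69 - 1/59)² + 95598274/15621 = (4070/59)² + 95598274/15621 = 16564900/3481 + 95598274/15621 = 591537894694/54376701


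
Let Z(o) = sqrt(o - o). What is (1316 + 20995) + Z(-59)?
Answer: 22311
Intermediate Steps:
Z(o) = 0 (Z(o) = sqrt(0) = 0)
(1316 + 20995) + Z(-59) = (1316 + 20995) + 0 = 22311 + 0 = 22311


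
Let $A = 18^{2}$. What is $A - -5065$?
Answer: $5389$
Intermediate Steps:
$A = 324$
$A - -5065 = 324 - -5065 = 324 + 5065 = 5389$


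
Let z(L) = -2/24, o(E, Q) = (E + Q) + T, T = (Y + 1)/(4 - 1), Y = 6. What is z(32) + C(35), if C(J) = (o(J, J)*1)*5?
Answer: 4339/12 ≈ 361.58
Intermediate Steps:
T = 7/3 (T = (6 + 1)/(4 - 1) = 7/3 ≈ 2.3333)
o(E, Q) = 7/3 + E + Q (o(E, Q) = (E + Q) + 7/3 = 7/3 + E + Q)
z(L) = -1/12 (z(L) = -2*1/24 = -1/12)
C(J) = 35/3 + 10*J (C(J) = ((7/3 + J + J)*1)*5 = ((7/3 + 2*J)*1)*5 = (7/3 + 2*J)*5 = 35/3 + 10*J)
z(32) + C(35) = -1/12 + (35/3 + 10*35) = -1/12 + (35/3 + 350) = -1/12 + 1085/3 = 4339/12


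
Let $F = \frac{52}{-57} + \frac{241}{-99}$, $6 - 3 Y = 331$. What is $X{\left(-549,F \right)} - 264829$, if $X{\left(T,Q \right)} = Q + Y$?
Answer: $- \frac{498353419}{1881} \approx -2.6494 \cdot 10^{5}$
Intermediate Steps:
$Y = - \frac{325}{3}$ ($Y = 2 - \frac{331}{3} = - \frac{325}{3} \approx -108.33$)
$F = - \frac{6295}{1881}$ ($F = 52 \left(- \frac{1}{57}\right) + 241 \left(- \frac{1}{99}\right) = - \frac{52}{57} - \frac{241}{99} = - \frac{6295}{1881} \approx -3.3466$)
$X{\left(T,Q \right)} = - \frac{325}{3} + Q$ ($X{\left(T,Q \right)} = Q - \frac{325}{3} = - \frac{325}{3} + Q$)
$X{\left(-549,F \right)} - 264829 = \left(- \frac{325}{3} - \frac{6295}{1881}\right) - 264829 = - \frac{210070}{1881} - 264829 = - \frac{498353419}{1881}$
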